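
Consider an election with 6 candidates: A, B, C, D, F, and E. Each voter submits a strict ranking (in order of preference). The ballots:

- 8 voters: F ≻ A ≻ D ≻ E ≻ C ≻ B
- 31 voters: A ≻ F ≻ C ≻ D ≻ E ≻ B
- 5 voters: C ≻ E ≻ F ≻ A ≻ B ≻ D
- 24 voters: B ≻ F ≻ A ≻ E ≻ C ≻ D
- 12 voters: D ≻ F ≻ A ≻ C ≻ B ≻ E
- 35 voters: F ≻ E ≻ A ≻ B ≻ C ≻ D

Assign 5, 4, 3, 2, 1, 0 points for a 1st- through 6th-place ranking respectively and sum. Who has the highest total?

A: 8·4 + 31·5 + 5·2 + 24·3 + 12·3 + 35·3 = 410
B: 8·0 + 31·0 + 5·1 + 24·5 + 12·1 + 35·2 = 207
C: 8·1 + 31·3 + 5·5 + 24·1 + 12·2 + 35·1 = 209
D: 8·3 + 31·2 + 5·0 + 24·0 + 12·5 + 35·0 = 146
F: 8·5 + 31·4 + 5·3 + 24·4 + 12·4 + 35·5 = 498
E: 8·2 + 31·1 + 5·4 + 24·2 + 12·0 + 35·4 = 255
F has the highest Borda score (498).

F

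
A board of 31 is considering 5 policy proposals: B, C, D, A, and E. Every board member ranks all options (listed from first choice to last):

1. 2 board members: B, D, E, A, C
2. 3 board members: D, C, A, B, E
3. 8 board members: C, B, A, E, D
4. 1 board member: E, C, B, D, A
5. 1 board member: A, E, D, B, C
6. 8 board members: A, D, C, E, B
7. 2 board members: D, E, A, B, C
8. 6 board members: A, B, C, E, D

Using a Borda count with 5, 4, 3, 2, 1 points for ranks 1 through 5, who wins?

A

B: 2·5 + 3·2 + 8·4 + 1·3 + 1·2 + 8·1 + 2·2 + 6·4 = 89
C: 2·1 + 3·4 + 8·5 + 1·4 + 1·1 + 8·3 + 2·1 + 6·3 = 103
D: 2·4 + 3·5 + 8·1 + 1·2 + 1·3 + 8·4 + 2·5 + 6·1 = 84
A: 2·2 + 3·3 + 8·3 + 1·1 + 1·5 + 8·5 + 2·3 + 6·5 = 119
E: 2·3 + 3·1 + 8·2 + 1·5 + 1·4 + 8·2 + 2·4 + 6·2 = 70
A has the highest Borda score (119).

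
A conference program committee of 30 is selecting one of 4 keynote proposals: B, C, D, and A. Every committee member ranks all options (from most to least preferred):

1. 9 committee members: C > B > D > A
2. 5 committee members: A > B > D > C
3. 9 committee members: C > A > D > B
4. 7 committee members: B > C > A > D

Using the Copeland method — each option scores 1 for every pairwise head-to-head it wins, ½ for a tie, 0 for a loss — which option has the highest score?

C

B: beats D and A; loses to C → score 2.
C: beats B, D, and A → score 3.
D: loses to B, C, and A → score 0.
A: beats D; loses to B and C → score 1.
C has the best pairwise record.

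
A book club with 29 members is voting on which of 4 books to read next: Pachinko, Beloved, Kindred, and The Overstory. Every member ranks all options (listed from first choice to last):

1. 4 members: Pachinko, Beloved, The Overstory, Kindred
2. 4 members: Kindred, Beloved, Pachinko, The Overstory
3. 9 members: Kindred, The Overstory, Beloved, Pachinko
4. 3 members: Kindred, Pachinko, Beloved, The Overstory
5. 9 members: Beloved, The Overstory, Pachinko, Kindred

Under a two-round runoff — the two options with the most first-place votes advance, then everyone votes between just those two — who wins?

Round 1 first-place votes: Pachinko 4, Beloved 9, Kindred 16, The Overstory 0.
Kindred and Beloved advance.
Runoff: Kindred is preferred to Beloved by 16 voters; Beloved by 13.
Kindred wins the runoff.

Kindred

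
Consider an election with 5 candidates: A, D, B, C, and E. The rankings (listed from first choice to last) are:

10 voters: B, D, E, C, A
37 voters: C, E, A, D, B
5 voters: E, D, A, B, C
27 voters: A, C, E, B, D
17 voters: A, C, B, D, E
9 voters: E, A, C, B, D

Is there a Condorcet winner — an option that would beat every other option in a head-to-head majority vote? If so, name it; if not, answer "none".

Checking pairwise contests:
E beats A 61–44.
A beats D 90–15.
A beats B 95–10.
A beats C 58–47.
C beats E 81–24.
Every option loses at least one head-to-head, so there is no Condorcet winner.

none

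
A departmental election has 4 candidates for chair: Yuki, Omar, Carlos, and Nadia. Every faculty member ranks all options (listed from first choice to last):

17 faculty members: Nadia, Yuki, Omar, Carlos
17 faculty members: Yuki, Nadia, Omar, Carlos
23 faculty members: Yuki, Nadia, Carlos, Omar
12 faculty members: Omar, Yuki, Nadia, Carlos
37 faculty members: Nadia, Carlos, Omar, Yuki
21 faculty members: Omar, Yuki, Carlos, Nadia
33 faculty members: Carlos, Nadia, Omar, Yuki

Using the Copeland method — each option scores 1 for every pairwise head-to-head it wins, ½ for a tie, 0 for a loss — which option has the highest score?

Nadia

Yuki: beats Carlos; loses to Omar and Nadia → score 1.
Omar: beats Yuki; loses to Carlos and Nadia → score 1.
Carlos: beats Omar; loses to Yuki and Nadia → score 1.
Nadia: beats Yuki, Omar, and Carlos → score 3.
Nadia has the best pairwise record.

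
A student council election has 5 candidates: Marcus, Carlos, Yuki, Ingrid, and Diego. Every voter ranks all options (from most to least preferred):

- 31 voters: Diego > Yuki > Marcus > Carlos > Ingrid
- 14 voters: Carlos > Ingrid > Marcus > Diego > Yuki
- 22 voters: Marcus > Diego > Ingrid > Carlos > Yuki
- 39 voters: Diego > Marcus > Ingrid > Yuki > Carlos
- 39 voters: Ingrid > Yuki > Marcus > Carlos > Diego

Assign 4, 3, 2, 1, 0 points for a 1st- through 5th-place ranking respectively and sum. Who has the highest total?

Marcus: 31·2 + 14·2 + 22·4 + 39·3 + 39·2 = 373
Carlos: 31·1 + 14·4 + 22·1 + 39·0 + 39·1 = 148
Yuki: 31·3 + 14·0 + 22·0 + 39·1 + 39·3 = 249
Ingrid: 31·0 + 14·3 + 22·2 + 39·2 + 39·4 = 320
Diego: 31·4 + 14·1 + 22·3 + 39·4 + 39·0 = 360
Marcus has the highest Borda score (373).

Marcus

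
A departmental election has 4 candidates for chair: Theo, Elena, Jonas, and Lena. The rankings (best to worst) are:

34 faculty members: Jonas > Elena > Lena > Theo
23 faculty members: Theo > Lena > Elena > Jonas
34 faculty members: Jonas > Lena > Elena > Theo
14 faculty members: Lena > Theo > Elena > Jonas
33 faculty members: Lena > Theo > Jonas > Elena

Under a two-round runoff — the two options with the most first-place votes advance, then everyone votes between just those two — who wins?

Lena

Round 1 first-place votes: Theo 23, Elena 0, Jonas 68, Lena 47.
Jonas and Lena advance.
Runoff: Jonas is preferred to Lena by 68 voters; Lena by 70.
Lena wins the runoff.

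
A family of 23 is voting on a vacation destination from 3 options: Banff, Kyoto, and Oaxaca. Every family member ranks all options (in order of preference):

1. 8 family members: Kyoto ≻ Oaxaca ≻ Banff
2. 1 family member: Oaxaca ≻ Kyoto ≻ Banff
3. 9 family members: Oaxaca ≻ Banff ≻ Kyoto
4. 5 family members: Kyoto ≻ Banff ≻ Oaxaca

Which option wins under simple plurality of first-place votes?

Kyoto

First-place votes: Banff 0, Kyoto 13, Oaxaca 10.
Kyoto has the most first-place votes.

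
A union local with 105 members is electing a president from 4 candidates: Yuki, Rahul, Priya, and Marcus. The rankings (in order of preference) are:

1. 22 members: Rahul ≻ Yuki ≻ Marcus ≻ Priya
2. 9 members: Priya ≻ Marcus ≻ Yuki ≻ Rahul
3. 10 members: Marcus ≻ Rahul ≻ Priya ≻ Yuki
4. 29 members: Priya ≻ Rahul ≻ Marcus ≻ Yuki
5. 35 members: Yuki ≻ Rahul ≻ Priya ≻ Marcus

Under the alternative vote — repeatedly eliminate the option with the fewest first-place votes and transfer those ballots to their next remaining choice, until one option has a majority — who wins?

Round 1: Yuki 35, Rahul 22, Priya 38, Marcus 10. Eliminate Marcus.
Round 2: Yuki 35, Rahul 32, Priya 38. Eliminate Rahul.
Round 3: Yuki 57, Priya 48. Yuki has a majority.

Yuki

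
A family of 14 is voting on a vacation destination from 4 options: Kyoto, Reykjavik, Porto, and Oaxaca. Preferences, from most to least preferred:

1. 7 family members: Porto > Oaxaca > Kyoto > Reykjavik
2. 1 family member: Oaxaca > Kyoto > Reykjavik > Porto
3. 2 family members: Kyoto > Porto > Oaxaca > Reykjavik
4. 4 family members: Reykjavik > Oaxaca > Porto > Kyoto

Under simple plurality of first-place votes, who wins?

Porto

First-place votes: Kyoto 2, Reykjavik 4, Porto 7, Oaxaca 1.
Porto has the most first-place votes.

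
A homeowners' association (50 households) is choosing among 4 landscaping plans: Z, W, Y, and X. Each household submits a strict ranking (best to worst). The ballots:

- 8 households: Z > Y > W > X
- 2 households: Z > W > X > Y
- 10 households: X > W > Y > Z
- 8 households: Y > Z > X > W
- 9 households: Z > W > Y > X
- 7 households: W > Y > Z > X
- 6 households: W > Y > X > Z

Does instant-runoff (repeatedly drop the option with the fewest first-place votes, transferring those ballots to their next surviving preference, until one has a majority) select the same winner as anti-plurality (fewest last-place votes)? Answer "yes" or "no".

no

Instant-runoff — R1 Z 19, W 13, Y 8, X 10 (Y out); R2 Z 27, W 13, X 10 (Z winner). Winner: Z.
Anti-plurality — last-place votes: Z 16, W 8, Y 2, X 24. Winner: Y.
The two methods disagree.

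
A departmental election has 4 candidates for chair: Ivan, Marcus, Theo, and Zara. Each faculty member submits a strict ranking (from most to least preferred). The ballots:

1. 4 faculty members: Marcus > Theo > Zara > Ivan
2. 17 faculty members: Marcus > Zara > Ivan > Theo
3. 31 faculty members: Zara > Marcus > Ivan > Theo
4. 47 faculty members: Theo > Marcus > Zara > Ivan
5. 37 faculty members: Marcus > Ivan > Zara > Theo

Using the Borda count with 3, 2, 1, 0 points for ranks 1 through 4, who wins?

Ivan: 4·0 + 17·1 + 31·1 + 47·0 + 37·2 = 122
Marcus: 4·3 + 17·3 + 31·2 + 47·2 + 37·3 = 330
Theo: 4·2 + 17·0 + 31·0 + 47·3 + 37·0 = 149
Zara: 4·1 + 17·2 + 31·3 + 47·1 + 37·1 = 215
Marcus has the highest Borda score (330).

Marcus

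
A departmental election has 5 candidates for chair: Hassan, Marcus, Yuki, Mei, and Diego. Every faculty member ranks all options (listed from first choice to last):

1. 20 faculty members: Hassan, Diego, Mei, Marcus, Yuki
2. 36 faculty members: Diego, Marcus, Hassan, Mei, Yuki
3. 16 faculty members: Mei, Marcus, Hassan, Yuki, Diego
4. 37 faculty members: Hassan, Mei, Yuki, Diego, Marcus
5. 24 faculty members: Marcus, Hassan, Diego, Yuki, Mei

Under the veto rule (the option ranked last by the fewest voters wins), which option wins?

Last-place votes: Hassan 0, Marcus 37, Yuki 56, Mei 24, Diego 16.
Hassan is ranked last by the fewest voters, so Hassan wins.

Hassan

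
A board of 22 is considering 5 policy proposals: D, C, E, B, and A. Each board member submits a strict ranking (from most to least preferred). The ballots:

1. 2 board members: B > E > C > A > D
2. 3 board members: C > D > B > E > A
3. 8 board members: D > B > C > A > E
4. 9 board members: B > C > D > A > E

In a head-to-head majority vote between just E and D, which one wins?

Voters preferring E to D: 2; preferring D to E: 20.
D wins the head-to-head.

D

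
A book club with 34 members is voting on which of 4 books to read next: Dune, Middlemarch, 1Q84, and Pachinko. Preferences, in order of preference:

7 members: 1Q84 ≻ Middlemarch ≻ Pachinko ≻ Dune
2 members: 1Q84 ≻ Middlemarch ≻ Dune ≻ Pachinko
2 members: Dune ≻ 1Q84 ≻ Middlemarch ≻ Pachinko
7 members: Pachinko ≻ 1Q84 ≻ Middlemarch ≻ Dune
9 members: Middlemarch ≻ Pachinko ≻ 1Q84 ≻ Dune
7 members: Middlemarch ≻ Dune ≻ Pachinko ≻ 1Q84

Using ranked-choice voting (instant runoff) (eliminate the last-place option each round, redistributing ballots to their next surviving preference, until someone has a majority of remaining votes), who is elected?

Round 1: Dune 2, Middlemarch 16, 1Q84 9, Pachinko 7. Eliminate Dune.
Round 2: Middlemarch 16, 1Q84 11, Pachinko 7. Eliminate Pachinko.
Round 3: Middlemarch 16, 1Q84 18. 1Q84 has a majority.

1Q84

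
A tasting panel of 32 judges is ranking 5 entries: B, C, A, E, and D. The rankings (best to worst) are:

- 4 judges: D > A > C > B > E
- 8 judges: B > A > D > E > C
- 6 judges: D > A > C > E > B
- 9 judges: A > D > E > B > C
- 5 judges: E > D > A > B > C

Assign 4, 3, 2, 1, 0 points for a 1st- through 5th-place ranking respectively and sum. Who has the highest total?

A

B: 4·1 + 8·4 + 6·0 + 9·1 + 5·1 = 50
C: 4·2 + 8·0 + 6·2 + 9·0 + 5·0 = 20
A: 4·3 + 8·3 + 6·3 + 9·4 + 5·2 = 100
E: 4·0 + 8·1 + 6·1 + 9·2 + 5·4 = 52
D: 4·4 + 8·2 + 6·4 + 9·3 + 5·3 = 98
A has the highest Borda score (100).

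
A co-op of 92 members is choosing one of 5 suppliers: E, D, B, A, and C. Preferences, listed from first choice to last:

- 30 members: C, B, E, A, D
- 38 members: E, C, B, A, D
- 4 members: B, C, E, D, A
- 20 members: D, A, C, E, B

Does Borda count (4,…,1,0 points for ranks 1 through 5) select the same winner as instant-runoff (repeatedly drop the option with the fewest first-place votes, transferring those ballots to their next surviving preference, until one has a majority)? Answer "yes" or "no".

yes

Borda — scores: E 240, D 84, B 182, A 128, C 286. Winner: C.
Instant-runoff — R1 E 38, D 20, B 4, A 0, C 30 (A out); R2 E 38, D 20, B 4, C 30 (B out); R3 E 38, D 20, C 34 (D out); R4 E 38, C 54 (C winner). Winner: C.
The two methods agree.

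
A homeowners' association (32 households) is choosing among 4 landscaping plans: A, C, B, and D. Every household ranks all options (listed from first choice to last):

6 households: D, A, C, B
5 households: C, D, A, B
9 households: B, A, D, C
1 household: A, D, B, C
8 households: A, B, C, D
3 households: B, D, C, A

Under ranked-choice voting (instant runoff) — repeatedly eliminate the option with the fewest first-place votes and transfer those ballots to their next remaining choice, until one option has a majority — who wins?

B

Round 1: A 9, C 5, B 12, D 6. Eliminate C.
Round 2: A 9, B 12, D 11. Eliminate A.
Round 3: B 20, D 12. B has a majority.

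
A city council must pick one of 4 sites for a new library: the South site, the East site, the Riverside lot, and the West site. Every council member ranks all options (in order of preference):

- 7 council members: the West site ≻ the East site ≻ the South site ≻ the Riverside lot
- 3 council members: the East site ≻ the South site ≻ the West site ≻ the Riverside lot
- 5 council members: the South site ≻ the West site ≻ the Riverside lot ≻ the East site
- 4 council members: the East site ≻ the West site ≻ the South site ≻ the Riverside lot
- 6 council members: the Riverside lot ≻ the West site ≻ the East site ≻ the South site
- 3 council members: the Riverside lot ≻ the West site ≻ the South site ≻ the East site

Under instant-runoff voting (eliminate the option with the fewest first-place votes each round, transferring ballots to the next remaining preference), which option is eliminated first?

the South site

Round 1: the South site 5, the East site 7, the Riverside lot 9, the West site 7. Eliminate the South site.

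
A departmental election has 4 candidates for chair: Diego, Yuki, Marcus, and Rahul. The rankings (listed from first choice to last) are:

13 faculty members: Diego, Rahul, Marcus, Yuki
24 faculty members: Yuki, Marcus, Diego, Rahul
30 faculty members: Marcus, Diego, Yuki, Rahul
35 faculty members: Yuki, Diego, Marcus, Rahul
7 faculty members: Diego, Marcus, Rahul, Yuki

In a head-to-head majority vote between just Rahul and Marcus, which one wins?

Voters preferring Rahul to Marcus: 13; preferring Marcus to Rahul: 96.
Marcus wins the head-to-head.

Marcus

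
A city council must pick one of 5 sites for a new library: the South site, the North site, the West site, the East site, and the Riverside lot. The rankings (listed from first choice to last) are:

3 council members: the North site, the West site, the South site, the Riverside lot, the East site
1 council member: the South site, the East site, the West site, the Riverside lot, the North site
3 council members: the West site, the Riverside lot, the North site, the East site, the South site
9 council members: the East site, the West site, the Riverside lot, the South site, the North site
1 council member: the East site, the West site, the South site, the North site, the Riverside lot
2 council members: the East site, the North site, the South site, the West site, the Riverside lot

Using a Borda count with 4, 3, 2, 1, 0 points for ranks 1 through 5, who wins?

the West site

the South site: 3·2 + 1·4 + 3·0 + 9·1 + 1·2 + 2·2 = 25
the North site: 3·4 + 1·0 + 3·2 + 9·0 + 1·1 + 2·3 = 25
the West site: 3·3 + 1·2 + 3·4 + 9·3 + 1·3 + 2·1 = 55
the East site: 3·0 + 1·3 + 3·1 + 9·4 + 1·4 + 2·4 = 54
the Riverside lot: 3·1 + 1·1 + 3·3 + 9·2 + 1·0 + 2·0 = 31
the West site has the highest Borda score (55).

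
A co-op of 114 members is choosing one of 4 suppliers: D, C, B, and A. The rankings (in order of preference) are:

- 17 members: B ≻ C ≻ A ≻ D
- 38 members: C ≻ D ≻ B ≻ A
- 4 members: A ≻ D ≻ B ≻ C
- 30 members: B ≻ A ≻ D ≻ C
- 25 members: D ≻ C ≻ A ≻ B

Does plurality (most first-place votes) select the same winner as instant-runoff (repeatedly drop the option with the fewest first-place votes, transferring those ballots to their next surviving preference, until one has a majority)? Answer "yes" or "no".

no

Plurality — first-place votes: D 25, C 38, B 47, A 4. Winner: B.
Instant-runoff — R1 D 25, C 38, B 47, A 4 (A out); R2 D 29, C 38, B 47 (D out); R3 C 63, B 51 (C winner). Winner: C.
The two methods disagree.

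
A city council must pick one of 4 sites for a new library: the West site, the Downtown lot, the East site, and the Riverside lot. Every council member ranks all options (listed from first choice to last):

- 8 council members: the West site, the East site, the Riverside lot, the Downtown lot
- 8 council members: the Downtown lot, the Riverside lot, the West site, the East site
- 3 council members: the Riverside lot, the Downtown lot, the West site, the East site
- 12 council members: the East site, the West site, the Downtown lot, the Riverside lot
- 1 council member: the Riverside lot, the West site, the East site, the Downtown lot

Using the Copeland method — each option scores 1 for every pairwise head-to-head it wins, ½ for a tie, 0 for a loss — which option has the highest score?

the West site

the West site: beats the Downtown lot, the East site, and the Riverside lot → score 3.
the Downtown lot: beats the Riverside lot; loses to the West site and the East site → score 1.
the East site: beats the Downtown lot and the Riverside lot; loses to the West site → score 2.
the Riverside lot: loses to the West site, the Downtown lot, and the East site → score 0.
the West site has the best pairwise record.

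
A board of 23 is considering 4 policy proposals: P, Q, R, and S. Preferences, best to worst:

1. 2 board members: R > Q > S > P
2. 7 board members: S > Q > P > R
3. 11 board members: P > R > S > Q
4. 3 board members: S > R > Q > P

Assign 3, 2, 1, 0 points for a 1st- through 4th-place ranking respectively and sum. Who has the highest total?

P: 2·0 + 7·1 + 11·3 + 3·0 = 40
Q: 2·2 + 7·2 + 11·0 + 3·1 = 21
R: 2·3 + 7·0 + 11·2 + 3·2 = 34
S: 2·1 + 7·3 + 11·1 + 3·3 = 43
S has the highest Borda score (43).

S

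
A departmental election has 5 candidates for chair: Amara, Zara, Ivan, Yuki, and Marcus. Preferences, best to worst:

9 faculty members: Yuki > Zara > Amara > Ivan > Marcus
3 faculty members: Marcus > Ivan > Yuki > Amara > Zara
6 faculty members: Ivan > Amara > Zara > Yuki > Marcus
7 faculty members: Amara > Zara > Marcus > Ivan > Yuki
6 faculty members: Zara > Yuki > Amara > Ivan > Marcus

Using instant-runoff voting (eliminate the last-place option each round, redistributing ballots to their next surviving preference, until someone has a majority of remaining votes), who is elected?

Ivan

Round 1: Amara 7, Zara 6, Ivan 6, Yuki 9, Marcus 3. Eliminate Marcus.
Round 2: Amara 7, Zara 6, Ivan 9, Yuki 9. Eliminate Zara.
Round 3: Amara 7, Ivan 9, Yuki 15. Eliminate Amara.
Round 4: Ivan 16, Yuki 15. Ivan has a majority.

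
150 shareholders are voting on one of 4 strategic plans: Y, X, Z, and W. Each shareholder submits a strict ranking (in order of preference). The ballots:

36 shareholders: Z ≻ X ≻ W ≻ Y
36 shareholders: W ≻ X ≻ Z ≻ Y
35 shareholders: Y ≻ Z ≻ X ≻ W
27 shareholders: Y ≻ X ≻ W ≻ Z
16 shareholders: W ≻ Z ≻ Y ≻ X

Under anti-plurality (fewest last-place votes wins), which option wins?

Last-place votes: Y 72, X 16, Z 27, W 35.
X is ranked last by the fewest voters, so X wins.

X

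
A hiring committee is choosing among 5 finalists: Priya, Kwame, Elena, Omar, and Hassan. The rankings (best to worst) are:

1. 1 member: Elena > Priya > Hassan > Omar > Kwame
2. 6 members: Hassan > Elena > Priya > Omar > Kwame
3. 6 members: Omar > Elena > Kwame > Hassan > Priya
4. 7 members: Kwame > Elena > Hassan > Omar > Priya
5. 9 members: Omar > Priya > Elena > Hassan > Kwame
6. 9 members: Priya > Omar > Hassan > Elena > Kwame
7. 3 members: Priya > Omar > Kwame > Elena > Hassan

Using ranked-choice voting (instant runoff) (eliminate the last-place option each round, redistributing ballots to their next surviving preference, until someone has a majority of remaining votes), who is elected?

Omar

Round 1: Priya 12, Kwame 7, Elena 1, Omar 15, Hassan 6. Eliminate Elena.
Round 2: Priya 13, Kwame 7, Omar 15, Hassan 6. Eliminate Hassan.
Round 3: Priya 19, Kwame 7, Omar 15. Eliminate Kwame.
Round 4: Priya 19, Omar 22. Omar has a majority.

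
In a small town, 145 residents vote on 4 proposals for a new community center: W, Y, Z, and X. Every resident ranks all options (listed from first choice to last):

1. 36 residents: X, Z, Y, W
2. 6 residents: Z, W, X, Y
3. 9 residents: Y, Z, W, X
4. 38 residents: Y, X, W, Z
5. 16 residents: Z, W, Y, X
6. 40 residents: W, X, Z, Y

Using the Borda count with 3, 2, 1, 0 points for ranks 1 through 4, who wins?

X

W: 36·0 + 6·2 + 9·1 + 38·1 + 16·2 + 40·3 = 211
Y: 36·1 + 6·0 + 9·3 + 38·3 + 16·1 + 40·0 = 193
Z: 36·2 + 6·3 + 9·2 + 38·0 + 16·3 + 40·1 = 196
X: 36·3 + 6·1 + 9·0 + 38·2 + 16·0 + 40·2 = 270
X has the highest Borda score (270).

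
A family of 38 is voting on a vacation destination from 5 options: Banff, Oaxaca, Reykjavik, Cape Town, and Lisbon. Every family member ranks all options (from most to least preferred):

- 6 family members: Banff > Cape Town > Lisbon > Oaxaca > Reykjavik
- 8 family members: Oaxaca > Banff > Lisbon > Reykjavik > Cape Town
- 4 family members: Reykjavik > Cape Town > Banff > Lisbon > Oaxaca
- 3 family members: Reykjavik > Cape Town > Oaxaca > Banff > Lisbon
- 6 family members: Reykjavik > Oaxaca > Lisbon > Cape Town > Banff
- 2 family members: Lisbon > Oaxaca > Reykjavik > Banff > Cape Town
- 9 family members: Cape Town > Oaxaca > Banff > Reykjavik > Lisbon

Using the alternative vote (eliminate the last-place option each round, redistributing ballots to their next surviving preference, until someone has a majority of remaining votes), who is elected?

Round 1: Banff 6, Oaxaca 8, Reykjavik 13, Cape Town 9, Lisbon 2. Eliminate Lisbon.
Round 2: Banff 6, Oaxaca 10, Reykjavik 13, Cape Town 9. Eliminate Banff.
Round 3: Oaxaca 10, Reykjavik 13, Cape Town 15. Eliminate Oaxaca.
Round 4: Reykjavik 23, Cape Town 15. Reykjavik has a majority.

Reykjavik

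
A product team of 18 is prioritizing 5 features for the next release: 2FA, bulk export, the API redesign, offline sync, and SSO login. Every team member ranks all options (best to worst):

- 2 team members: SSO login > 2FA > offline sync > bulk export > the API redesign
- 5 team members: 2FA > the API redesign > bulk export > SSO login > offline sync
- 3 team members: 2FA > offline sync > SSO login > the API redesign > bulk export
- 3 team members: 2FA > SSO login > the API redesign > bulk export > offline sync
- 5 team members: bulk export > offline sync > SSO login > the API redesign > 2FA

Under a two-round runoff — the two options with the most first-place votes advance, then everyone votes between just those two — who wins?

Round 1 first-place votes: 2FA 11, bulk export 5, the API redesign 0, offline sync 0, SSO login 2.
2FA and bulk export advance.
Runoff: 2FA is preferred to bulk export by 13 voters; bulk export by 5.
2FA wins the runoff.

2FA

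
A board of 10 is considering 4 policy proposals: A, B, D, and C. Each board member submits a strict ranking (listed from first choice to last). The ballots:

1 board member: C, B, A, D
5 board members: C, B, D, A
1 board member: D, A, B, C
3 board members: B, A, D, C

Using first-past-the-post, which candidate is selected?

C

First-place votes: A 0, B 3, D 1, C 6.
C has the most first-place votes.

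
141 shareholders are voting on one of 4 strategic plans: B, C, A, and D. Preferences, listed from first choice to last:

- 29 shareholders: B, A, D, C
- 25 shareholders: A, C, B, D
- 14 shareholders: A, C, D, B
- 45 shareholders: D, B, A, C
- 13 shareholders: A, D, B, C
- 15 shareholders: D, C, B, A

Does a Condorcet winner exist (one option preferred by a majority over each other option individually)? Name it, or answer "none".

none

Checking pairwise contests:
D beats B 87–54.
B beats C 87–54.
B beats A 89–52.
A beats D 81–60.
Every option loses at least one head-to-head, so there is no Condorcet winner.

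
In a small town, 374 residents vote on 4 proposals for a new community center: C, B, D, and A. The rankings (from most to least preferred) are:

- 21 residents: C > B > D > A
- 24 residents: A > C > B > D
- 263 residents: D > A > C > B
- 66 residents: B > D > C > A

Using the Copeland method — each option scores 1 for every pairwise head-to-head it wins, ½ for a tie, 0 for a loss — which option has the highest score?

C: beats B; loses to D and A → score 1.
B: loses to C, D, and A → score 0.
D: beats C, B, and A → score 3.
A: beats C and B; loses to D → score 2.
D has the best pairwise record.

D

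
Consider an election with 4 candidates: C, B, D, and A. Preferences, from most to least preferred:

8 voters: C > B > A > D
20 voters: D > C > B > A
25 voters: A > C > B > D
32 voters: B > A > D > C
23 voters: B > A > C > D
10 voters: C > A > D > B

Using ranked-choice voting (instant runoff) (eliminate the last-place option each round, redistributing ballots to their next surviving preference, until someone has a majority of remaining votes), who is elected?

Round 1: C 18, B 55, D 20, A 25. Eliminate C.
Round 2: B 63, D 20, A 35. B has a majority.

B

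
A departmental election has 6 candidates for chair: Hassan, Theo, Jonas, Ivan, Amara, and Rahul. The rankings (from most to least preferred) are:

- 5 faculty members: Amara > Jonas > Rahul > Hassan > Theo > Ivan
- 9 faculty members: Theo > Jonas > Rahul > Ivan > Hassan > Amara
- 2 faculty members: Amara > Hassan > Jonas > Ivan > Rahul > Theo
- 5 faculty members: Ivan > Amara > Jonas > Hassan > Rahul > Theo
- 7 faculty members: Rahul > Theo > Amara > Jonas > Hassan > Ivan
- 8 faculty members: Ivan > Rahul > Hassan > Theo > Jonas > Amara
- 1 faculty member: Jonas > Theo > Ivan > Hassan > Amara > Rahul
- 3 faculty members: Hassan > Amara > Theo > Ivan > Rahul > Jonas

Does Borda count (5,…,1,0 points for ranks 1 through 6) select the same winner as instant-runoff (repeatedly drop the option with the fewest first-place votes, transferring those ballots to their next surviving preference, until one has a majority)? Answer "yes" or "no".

Borda — scores: Hassan 85, Theo 107, Jonas 104, Ivan 96, Amara 89, Rahul 119. Winner: Rahul.
Instant-runoff — R1 Hassan 3, Theo 9, Jonas 1, Ivan 13, Amara 7, Rahul 7 (Jonas out); R2 Hassan 3, Theo 10, Ivan 13, Amara 7, Rahul 7 (Hassan out); R3 Theo 10, Ivan 13, Amara 10, Rahul 7 (Rahul out); R4 Theo 17, Ivan 13, Amara 10 (Amara out); R5 Theo 25, Ivan 15 (Theo winner). Winner: Theo.
The two methods disagree.

no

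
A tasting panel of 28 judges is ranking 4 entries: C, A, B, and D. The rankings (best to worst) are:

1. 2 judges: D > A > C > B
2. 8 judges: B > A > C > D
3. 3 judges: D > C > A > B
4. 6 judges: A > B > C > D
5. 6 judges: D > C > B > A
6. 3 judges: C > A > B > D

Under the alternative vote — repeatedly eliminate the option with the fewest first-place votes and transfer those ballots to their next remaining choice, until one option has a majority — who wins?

Round 1: C 3, A 6, B 8, D 11. Eliminate C.
Round 2: A 9, B 8, D 11. Eliminate B.
Round 3: A 17, D 11. A has a majority.

A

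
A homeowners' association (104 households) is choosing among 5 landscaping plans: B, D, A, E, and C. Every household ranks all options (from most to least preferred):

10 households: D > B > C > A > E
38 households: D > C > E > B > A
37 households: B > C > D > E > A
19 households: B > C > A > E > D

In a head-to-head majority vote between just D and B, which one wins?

Voters preferring D to B: 48; preferring B to D: 56.
B wins the head-to-head.

B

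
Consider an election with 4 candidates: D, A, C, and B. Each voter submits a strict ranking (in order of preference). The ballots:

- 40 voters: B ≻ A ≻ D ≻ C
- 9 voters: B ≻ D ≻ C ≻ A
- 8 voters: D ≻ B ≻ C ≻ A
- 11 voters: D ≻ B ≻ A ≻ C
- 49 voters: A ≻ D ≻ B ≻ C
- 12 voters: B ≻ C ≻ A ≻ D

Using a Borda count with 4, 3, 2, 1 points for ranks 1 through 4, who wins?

B

D: 40·2 + 9·3 + 8·4 + 11·4 + 49·3 + 12·1 = 342
A: 40·3 + 9·1 + 8·1 + 11·2 + 49·4 + 12·2 = 379
C: 40·1 + 9·2 + 8·2 + 11·1 + 49·1 + 12·3 = 170
B: 40·4 + 9·4 + 8·3 + 11·3 + 49·2 + 12·4 = 399
B has the highest Borda score (399).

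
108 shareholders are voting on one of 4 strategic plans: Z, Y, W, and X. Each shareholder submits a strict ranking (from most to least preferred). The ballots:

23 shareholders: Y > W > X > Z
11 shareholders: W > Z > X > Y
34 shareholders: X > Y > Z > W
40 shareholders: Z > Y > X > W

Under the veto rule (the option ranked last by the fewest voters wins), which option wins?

X

Last-place votes: Z 23, Y 11, W 74, X 0.
X is ranked last by the fewest voters, so X wins.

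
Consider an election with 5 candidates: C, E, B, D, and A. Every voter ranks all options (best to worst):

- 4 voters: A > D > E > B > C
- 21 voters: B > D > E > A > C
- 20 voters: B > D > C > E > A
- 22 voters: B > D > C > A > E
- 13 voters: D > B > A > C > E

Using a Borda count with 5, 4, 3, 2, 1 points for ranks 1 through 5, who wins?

C: 4·1 + 21·1 + 20·3 + 22·3 + 13·2 = 177
E: 4·3 + 21·3 + 20·2 + 22·1 + 13·1 = 150
B: 4·2 + 21·5 + 20·5 + 22·5 + 13·4 = 375
D: 4·4 + 21·4 + 20·4 + 22·4 + 13·5 = 333
A: 4·5 + 21·2 + 20·1 + 22·2 + 13·3 = 165
B has the highest Borda score (375).

B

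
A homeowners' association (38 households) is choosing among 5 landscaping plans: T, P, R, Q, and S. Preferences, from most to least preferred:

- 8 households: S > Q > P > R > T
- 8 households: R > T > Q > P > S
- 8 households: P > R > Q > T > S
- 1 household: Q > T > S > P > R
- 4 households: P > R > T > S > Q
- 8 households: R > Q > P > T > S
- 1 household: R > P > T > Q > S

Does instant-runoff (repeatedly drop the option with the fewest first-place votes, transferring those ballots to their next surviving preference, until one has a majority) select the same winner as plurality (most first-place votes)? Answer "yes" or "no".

Instant-runoff — R1 T 0, P 12, R 17, Q 1, S 8 (T out); R2 P 12, R 17, Q 1, S 8 (Q out); R3 P 12, R 17, S 9 (S out); R4 P 21, R 17 (P winner). Winner: P.
Plurality — first-place votes: T 0, P 12, R 17, Q 1, S 8. Winner: R.
The two methods disagree.

no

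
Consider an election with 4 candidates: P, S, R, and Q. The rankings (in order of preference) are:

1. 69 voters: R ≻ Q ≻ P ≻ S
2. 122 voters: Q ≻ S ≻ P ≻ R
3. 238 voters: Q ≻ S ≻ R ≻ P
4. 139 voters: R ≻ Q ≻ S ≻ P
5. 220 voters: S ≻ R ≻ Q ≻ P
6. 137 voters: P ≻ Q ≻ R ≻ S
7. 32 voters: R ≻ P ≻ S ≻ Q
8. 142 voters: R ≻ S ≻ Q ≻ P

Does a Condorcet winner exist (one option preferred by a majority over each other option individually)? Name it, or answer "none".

none

Checking pairwise contests:
S beats P 861–238.
Q beats S 705–394.
S beats R 580–519.
R beats Q 602–497.
Every option loses at least one head-to-head, so there is no Condorcet winner.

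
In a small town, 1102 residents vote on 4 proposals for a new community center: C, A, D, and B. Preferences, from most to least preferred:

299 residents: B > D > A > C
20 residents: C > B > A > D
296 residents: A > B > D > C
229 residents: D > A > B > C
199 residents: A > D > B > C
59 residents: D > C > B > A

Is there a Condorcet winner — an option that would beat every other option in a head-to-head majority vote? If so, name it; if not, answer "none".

Checking pairwise contests:
A beats C 1023–79.
D beats A 587–515.
B beats D 615–487.
A beats B 724–378.
Every option loses at least one head-to-head, so there is no Condorcet winner.

none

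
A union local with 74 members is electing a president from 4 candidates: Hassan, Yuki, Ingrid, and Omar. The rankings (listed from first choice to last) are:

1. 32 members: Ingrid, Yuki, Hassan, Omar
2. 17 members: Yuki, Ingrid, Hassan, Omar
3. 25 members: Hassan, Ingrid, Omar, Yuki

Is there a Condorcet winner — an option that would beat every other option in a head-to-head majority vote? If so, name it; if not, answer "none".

Ingrid

Ingrid vs Hassan: 49–25 for Ingrid.
Ingrid vs Yuki: 57–17 for Ingrid.
Ingrid vs Omar: 74–0 for Ingrid.
Ingrid beats every other option head-to-head.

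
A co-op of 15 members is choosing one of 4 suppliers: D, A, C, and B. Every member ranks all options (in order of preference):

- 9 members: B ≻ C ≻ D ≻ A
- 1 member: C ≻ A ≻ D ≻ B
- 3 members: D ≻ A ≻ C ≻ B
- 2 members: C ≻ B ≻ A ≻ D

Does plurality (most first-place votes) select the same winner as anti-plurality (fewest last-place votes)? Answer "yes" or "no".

no

Plurality — first-place votes: D 3, A 0, C 3, B 9. Winner: B.
Anti-plurality — last-place votes: D 2, A 9, C 0, B 4. Winner: C.
The two methods disagree.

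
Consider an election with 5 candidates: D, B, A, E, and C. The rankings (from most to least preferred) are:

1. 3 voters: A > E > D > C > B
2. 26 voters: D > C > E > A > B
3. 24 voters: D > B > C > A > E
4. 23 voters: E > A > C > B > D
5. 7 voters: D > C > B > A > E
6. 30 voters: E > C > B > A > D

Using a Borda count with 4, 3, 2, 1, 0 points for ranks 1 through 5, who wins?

C

D: 3·2 + 26·4 + 24·4 + 23·0 + 7·4 + 30·0 = 234
B: 3·0 + 26·0 + 24·3 + 23·1 + 7·2 + 30·2 = 169
A: 3·4 + 26·1 + 24·1 + 23·3 + 7·1 + 30·1 = 168
E: 3·3 + 26·2 + 24·0 + 23·4 + 7·0 + 30·4 = 273
C: 3·1 + 26·3 + 24·2 + 23·2 + 7·3 + 30·3 = 286
C has the highest Borda score (286).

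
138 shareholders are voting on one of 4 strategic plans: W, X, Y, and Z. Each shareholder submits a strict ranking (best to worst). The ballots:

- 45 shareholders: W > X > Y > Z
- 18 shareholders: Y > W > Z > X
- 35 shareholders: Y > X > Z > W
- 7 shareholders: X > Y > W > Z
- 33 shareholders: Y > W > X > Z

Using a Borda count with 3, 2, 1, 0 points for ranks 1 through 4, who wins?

W: 45·3 + 18·2 + 35·0 + 7·1 + 33·2 = 244
X: 45·2 + 18·0 + 35·2 + 7·3 + 33·1 = 214
Y: 45·1 + 18·3 + 35·3 + 7·2 + 33·3 = 317
Z: 45·0 + 18·1 + 35·1 + 7·0 + 33·0 = 53
Y has the highest Borda score (317).

Y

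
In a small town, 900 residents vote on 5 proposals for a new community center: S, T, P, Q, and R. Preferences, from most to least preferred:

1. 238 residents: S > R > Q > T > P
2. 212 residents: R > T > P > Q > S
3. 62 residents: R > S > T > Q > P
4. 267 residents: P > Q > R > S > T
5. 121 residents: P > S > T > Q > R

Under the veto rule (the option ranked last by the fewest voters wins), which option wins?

Last-place votes: S 212, T 267, P 300, Q 0, R 121.
Q is ranked last by the fewest voters, so Q wins.

Q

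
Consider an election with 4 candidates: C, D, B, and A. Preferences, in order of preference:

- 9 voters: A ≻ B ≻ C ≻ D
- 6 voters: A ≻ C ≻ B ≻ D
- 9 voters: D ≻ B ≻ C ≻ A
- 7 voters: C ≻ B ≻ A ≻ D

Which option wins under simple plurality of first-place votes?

A

First-place votes: C 7, D 9, B 0, A 15.
A has the most first-place votes.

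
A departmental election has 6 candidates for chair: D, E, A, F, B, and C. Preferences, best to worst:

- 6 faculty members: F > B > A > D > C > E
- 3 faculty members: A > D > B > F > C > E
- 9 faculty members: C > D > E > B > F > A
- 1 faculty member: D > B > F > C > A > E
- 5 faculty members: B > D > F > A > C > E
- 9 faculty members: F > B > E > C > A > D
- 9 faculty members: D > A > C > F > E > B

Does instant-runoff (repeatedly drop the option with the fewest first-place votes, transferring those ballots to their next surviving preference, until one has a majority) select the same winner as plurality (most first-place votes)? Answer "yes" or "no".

Instant-runoff — R1 D 10, E 0, A 3, F 15, B 5, C 9 (E out); R2 D 10, A 3, F 15, B 5, C 9 (A out); R3 D 13, F 15, B 5, C 9 (B out); R4 D 18, F 15, C 9 (C out); R5 D 27, F 15 (D winner). Winner: D.
Plurality — first-place votes: D 10, E 0, A 3, F 15, B 5, C 9. Winner: F.
The two methods disagree.

no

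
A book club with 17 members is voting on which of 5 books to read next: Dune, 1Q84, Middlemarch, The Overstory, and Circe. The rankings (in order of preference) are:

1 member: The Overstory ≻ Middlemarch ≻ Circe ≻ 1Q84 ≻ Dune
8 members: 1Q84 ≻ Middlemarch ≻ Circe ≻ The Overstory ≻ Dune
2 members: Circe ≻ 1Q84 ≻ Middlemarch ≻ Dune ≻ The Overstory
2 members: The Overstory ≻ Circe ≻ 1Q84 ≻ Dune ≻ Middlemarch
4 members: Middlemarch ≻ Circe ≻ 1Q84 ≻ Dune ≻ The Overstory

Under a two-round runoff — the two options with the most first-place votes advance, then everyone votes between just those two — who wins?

1Q84

Round 1 first-place votes: Dune 0, 1Q84 8, Middlemarch 4, The Overstory 3, Circe 2.
1Q84 and Middlemarch advance.
Runoff: 1Q84 is preferred to Middlemarch by 12 voters; Middlemarch by 5.
1Q84 wins the runoff.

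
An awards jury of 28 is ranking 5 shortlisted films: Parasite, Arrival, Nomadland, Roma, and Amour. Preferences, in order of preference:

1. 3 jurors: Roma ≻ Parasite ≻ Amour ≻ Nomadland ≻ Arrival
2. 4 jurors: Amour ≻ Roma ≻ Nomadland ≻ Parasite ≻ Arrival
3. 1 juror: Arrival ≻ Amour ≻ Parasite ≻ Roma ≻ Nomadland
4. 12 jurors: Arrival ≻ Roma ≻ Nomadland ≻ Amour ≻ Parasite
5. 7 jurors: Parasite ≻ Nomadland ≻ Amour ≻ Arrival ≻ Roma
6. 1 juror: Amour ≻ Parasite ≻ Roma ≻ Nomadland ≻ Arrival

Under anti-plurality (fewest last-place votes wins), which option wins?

Last-place votes: Parasite 12, Arrival 8, Nomadland 1, Roma 7, Amour 0.
Amour is ranked last by the fewest voters, so Amour wins.

Amour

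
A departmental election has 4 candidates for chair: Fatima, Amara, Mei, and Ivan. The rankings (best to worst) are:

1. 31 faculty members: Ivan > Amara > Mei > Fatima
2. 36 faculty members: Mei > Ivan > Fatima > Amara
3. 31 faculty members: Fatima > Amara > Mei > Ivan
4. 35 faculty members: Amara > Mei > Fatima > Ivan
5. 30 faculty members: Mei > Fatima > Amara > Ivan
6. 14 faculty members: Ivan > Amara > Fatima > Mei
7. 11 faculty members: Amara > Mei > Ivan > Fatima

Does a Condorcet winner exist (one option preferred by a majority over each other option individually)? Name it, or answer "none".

Checking pairwise contests:
Mei beats Fatima 143–45.
Fatima beats Amara 97–91.
Amara beats Mei 122–66.
Fatima beats Ivan 96–92.
Every option loses at least one head-to-head, so there is no Condorcet winner.

none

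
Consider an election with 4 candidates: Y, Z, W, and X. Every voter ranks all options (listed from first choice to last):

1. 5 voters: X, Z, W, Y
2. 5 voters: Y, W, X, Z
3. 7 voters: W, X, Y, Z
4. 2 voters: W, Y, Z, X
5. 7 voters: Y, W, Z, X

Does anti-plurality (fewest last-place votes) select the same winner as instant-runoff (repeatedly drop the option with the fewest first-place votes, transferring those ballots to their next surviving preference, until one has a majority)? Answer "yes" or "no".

Anti-plurality — last-place votes: Y 5, Z 12, W 0, X 9. Winner: W.
Instant-runoff — R1 Y 12, Z 0, W 9, X 5 (Z out); R2 Y 12, W 9, X 5 (X out); R3 Y 12, W 14 (W winner). Winner: W.
The two methods agree.

yes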